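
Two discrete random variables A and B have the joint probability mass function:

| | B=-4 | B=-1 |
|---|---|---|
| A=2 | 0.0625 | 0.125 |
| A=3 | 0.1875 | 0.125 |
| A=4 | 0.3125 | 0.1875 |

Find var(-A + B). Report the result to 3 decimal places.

E[A] = 3.3125,  E[B] = -2.6875,  E[AB] = -9.125
var(A) = 11.5625 − (3.3125)² = 0.58984375;  var(B) = 9.4375 − (-2.6875)² = 2.21484375
Cov(A,B) = -9.125 − (3.3125)(-2.6875) = -0.22265625
var(-A + B) = (-1)²·0.58984375 + (1)²·2.21484375 + 2·(-1)·(1)·-0.22265625 = 3.25

3.250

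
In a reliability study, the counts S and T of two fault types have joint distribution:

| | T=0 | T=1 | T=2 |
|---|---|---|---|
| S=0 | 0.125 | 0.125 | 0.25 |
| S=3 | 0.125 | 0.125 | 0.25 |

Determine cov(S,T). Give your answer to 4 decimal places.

E[S] = 1.5,  E[T] = 1.25
E[ST] = 1.875
cov(S,T) = E[ST] − E[S]E[T] = 1.875 − (1.5)(1.25) = 0

0.0000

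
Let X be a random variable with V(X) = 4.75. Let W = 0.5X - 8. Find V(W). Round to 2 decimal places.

V(0.5X - 8) = (0.5)²·V(X) = 0.25·4.75 = 1.1875

1.19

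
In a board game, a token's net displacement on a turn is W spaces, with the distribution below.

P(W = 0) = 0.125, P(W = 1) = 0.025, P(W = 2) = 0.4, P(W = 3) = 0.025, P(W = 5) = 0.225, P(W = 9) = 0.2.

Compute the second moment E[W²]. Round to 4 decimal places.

23.6750

E[W²] = (0)²(0.125) + (1)²(0.025) + (2)²(0.4) + (3)²(0.025) + (5)²(0.225) + (9)²(0.2) = 23.675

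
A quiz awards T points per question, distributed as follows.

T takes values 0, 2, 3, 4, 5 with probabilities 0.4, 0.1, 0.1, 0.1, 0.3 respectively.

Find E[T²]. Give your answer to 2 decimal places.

10.40

E[T²] = (0)²(0.4) + (2)²(0.1) + (3)²(0.1) + (4)²(0.1) + (5)²(0.3) = 10.4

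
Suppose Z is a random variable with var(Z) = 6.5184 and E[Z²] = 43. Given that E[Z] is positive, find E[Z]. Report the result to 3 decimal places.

6.040

(E[Z])² = E[Z²] − var(Z) = 43 − 6.5184 = 36.4816
E[Z] = √36.4816 = 6.04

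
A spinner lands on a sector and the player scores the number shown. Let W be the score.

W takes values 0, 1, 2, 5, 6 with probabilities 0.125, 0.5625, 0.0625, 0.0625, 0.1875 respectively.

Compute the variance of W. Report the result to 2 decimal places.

E[W] = (0)(0.125) + (1)(0.5625) + (2)(0.0625) + (5)(0.0625) + (6)(0.1875) = 2.125
E[W²] = (0)²(0.125) + (1)²(0.5625) + (2)²(0.0625) + (5)²(0.0625) + (6)²(0.1875) = 9.125
var(W) = E[W²] − (E[W])² = 9.125 − (2.125)² = 4.609375

4.61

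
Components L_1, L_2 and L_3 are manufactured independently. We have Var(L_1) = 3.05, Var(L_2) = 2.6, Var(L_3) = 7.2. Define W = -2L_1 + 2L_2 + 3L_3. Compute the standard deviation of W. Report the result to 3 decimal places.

9.349

By independence, Var(W) = (-2)²Var(L_1) + (2)²Var(L_2) + (3)²Var(L_3)
= (-2)²·3.05 + (2)²·2.6 + (3)²·7.2 = 87.4
σ(W) = √87.4 ≈ 9.349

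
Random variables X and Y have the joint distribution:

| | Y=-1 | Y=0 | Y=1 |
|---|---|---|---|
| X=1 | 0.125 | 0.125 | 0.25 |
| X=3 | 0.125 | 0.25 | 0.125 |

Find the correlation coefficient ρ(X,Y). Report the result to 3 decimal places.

-0.160

E[X] = 2,  E[Y] = 0.125
E[XY] = 0.125
Cov(X,Y) = E[XY] − E[X]E[Y] = 0.125 − (2)(0.125) = -0.125
V(X) = 1,  V(Y) = 0.609375
ρ = -0.125 / √(1·0.609375) ≈ -0.160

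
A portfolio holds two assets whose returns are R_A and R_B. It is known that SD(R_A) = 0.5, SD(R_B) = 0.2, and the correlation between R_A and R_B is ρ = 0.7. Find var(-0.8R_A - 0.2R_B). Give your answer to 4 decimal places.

var(R_A) = (0.5)² = 0.25;  var(R_B) = (0.2)² = 0.04
cov(R_A,R_B) = ρ·SD(R_A)·SD(R_B) = 0.7·0.5·0.2 = 0.07
var(-0.8R_A - 0.2R_B) = (-0.8)²·var(R_A) + (-0.2)²·var(R_B) + 2·(-0.8)·(-0.2)·cov(R_A,R_B)
= 0.64·0.25 + 0.04·0.04 + 0.32·0.07 = 0.184

0.1840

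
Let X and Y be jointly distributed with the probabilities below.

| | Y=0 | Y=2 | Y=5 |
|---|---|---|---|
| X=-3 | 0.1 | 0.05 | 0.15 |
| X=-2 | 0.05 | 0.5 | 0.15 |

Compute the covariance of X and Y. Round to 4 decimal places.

-0.0700

E[X] = -2.3,  E[Y] = 2.6
E[XY] = -6.05
cov(X,Y) = E[XY] − E[X]E[Y] = -6.05 − (-2.3)(2.6) = -0.07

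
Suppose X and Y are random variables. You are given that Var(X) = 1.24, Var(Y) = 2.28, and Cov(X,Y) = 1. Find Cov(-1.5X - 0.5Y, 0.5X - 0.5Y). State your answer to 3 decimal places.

0.140

Cov(-1.5X - 0.5Y, 0.5X - 0.5Y) = (-1.5)(0.5)Var(X) + (-0.5)(-0.5)Var(Y) + [(-1.5)(-0.5) + (-0.5)(0.5)]Cov(X,Y)
= -0.75·1.24 + 0.25·2.28 + 0.5·1 = 0.14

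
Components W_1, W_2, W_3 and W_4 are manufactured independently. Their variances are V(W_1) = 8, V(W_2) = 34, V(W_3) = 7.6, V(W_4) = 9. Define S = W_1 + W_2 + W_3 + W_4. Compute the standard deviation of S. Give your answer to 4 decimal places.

7.6551

By independence, V(S) = (1)²V(W_1) + (1)²V(W_2) + (1)²V(W_3) + (1)²V(W_4)
= (1)²·8 + (1)²·34 + (1)²·7.6 + (1)²·9 = 58.6
SD(S) = √58.6 ≈ 7.6551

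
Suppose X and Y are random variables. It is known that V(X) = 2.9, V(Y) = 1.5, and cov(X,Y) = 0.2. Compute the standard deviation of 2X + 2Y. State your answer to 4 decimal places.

4.3818

V(2X + 2Y) = (2)²·V(X) + (2)²·V(Y) + 2·(2)·(2)·cov(X,Y)
= 4·2.9 + 4·1.5 + 8·0.2 = 19.2
SD(2X + 2Y) = √19.2 ≈ 4.3818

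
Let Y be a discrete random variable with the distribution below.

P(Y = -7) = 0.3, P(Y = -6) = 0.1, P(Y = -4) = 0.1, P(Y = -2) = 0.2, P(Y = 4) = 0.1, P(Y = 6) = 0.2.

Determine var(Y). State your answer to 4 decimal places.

25.8900

E[Y] = (-7)(0.3) + (-6)(0.1) + (-4)(0.1) + (-2)(0.2) + (4)(0.1) + (6)(0.2) = -1.9
E[Y²] = (-7)²(0.3) + (-6)²(0.1) + (-4)²(0.1) + (-2)²(0.2) + (4)²(0.1) + (6)²(0.2) = 29.5
var(Y) = E[Y²] − (E[Y])² = 29.5 − (-1.9)² = 25.89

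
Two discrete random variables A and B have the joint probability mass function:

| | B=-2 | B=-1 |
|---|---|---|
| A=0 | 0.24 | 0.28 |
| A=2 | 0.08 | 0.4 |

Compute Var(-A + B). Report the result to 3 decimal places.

0.922

E[A] = 0.96,  E[B] = -1.32,  E[AB] = -1.12
Var(A) = 1.92 − (0.96)² = 0.9984;  Var(B) = 1.96 − (-1.32)² = 0.2176
Cov(A,B) = -1.12 − (0.96)(-1.32) = 0.1472
Var(-A + B) = (-1)²·0.9984 + (1)²·0.2176 + 2·(-1)·(1)·0.1472 = 0.9216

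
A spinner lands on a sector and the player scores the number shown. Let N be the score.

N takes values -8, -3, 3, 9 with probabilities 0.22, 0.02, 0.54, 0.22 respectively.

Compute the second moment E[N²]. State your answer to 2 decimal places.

E[N²] = (-8)²(0.22) + (-3)²(0.02) + (3)²(0.54) + (9)²(0.22) = 36.94

36.94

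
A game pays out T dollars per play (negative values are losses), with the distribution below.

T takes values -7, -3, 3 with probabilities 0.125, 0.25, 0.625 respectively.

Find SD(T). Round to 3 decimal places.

3.733

E[T] = (-7)(0.125) + (-3)(0.25) + (3)(0.625) = 0.25
E[T²] = (-7)²(0.125) + (-3)²(0.25) + (3)²(0.625) = 14
Var(T) = E[T²] − (E[T])² = 14 − (0.25)² = 13.9375
SD(T) = √13.9375 ≈ 3.733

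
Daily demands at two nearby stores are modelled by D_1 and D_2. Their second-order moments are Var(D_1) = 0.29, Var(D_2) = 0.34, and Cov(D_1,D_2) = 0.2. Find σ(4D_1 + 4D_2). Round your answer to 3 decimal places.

Var(4D_1 + 4D_2) = (4)²·Var(D_1) + (4)²·Var(D_2) + 2·(4)·(4)·Cov(D_1,D_2)
= 16·0.29 + 16·0.34 + 32·0.2 = 16.48
σ(4D_1 + 4D_2) = √16.48 ≈ 4.060

4.060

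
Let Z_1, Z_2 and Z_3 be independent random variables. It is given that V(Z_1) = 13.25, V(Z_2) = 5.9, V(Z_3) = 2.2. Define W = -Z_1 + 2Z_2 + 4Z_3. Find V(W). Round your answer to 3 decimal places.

72.050

By independence, V(W) = (-1)²V(Z_1) + (2)²V(Z_2) + (4)²V(Z_3)
= (-1)²·13.25 + (2)²·5.9 + (4)²·2.2 = 72.05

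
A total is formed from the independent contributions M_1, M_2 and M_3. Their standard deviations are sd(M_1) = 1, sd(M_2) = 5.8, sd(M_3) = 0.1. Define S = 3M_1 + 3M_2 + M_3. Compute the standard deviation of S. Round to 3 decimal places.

17.657

Var(M_1) = 1, Var(M_2) = 33.64, Var(M_3) = 0.01
By independence, Var(S) = (3)²Var(M_1) + (3)²Var(M_2) + (1)²Var(M_3)
= (3)²·1 + (3)²·33.64 + (1)²·0.01 = 311.77
sd(S) = √311.77 ≈ 17.657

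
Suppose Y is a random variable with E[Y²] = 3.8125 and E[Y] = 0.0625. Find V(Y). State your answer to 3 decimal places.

V(Y) = 3.8125 − (0.0625)² = 3.80859375

3.809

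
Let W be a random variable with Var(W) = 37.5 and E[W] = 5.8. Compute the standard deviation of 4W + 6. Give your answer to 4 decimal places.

24.4949

Var(4W + 6) = (4)²·37.5 = 600
sd(4W + 6) = √600 ≈ 24.4949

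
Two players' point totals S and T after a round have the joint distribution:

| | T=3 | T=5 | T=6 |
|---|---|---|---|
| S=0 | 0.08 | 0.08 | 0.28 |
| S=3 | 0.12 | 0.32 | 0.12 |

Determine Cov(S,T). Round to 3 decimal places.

E[S] = 1.68,  E[T] = 5
E[ST] = 8.04
Cov(S,T) = E[ST] − E[S]E[T] = 8.04 − (1.68)(5) = -0.36

-0.360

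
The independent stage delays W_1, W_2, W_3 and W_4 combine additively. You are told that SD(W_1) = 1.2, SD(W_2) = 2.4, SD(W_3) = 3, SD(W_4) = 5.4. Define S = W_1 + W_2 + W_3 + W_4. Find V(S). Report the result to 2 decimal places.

V(W_1) = 1.44, V(W_2) = 5.76, V(W_3) = 9, V(W_4) = 29.16
By independence, V(S) = (1)²V(W_1) + (1)²V(W_2) + (1)²V(W_3) + (1)²V(W_4)
= (1)²·1.44 + (1)²·5.76 + (1)²·9 + (1)²·29.16 = 45.36

45.36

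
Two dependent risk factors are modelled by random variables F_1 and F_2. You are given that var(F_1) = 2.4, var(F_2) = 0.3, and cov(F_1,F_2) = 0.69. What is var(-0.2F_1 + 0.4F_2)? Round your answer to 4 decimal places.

0.0336

var(-0.2F_1 + 0.4F_2) = (-0.2)²·var(F_1) + (0.4)²·var(F_2) + 2·(-0.2)·(0.4)·cov(F_1,F_2)
= 0.04·2.4 + 0.16·0.3 + -0.16·0.69 = 0.0336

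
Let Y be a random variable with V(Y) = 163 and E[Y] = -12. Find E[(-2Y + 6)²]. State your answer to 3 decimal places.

E[-2Y + 6] = -2·-12 + 6 = 30
V(-2Y + 6) = (-2)²·163 = 652
E[(-2Y + 6)²] = V((-2Y + 6)) + (E[(-2Y + 6)])² = 652 + (30)² = 1552

1552.000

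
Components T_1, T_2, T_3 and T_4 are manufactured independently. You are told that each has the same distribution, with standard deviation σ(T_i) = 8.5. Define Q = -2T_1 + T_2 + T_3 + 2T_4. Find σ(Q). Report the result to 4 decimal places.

V(T_i) = (8.5)² = 72.25
By independence, V(Q) = (-2)²V(T_1) + (1)²V(T_2) + (1)²V(T_3) + (2)²V(T_4)
= (-2)²·72.25 + (1)²·72.25 + (1)²·72.25 + (2)²·72.25 = 722.5
σ(Q) = √722.5 ≈ 26.8794

26.8794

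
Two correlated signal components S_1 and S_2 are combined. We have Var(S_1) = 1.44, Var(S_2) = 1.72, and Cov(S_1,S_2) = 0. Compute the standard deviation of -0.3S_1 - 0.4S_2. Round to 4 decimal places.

0.6362

Var(-0.3S_1 - 0.4S_2) = (-0.3)²·Var(S_1) + (-0.4)²·Var(S_2) + 2·(-0.3)·(-0.4)·Cov(S_1,S_2)
= 0.09·1.44 + 0.16·1.72 + 0.24·0 = 0.4048
SD(-0.3S_1 - 0.4S_2) = √0.4048 ≈ 0.6362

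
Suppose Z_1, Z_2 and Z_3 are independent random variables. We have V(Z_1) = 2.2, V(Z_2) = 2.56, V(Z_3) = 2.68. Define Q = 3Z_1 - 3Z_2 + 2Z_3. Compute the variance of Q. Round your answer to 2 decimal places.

By independence, V(Q) = (3)²V(Z_1) + (-3)²V(Z_2) + (2)²V(Z_3)
= (3)²·2.2 + (-3)²·2.56 + (2)²·2.68 = 53.56

53.56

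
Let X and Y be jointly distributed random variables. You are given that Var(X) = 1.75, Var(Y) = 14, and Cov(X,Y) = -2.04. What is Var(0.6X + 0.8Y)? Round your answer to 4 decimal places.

Var(0.6X + 0.8Y) = (0.6)²·Var(X) + (0.8)²·Var(Y) + 2·(0.6)·(0.8)·Cov(X,Y)
= 0.36·1.75 + 0.64·14 + 0.96·-2.04 = 7.6316

7.6316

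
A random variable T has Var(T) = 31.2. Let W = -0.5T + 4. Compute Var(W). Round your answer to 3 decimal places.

7.800

Var(-0.5T + 4) = (-0.5)²·Var(T) = 0.25·31.2 = 7.8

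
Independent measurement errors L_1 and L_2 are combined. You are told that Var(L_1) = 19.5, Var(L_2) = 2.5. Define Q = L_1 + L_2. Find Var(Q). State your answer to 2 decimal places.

22.00

By independence, Var(Q) = (1)²Var(L_1) + (1)²Var(L_2)
= (1)²·19.5 + (1)²·2.5 = 22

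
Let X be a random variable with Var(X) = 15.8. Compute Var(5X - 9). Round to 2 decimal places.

395.00

Var(5X - 9) = (5)²·Var(X) = 25·15.8 = 395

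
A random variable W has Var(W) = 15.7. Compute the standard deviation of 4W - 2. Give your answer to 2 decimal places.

Var(4W - 2) = (4)²·15.7 = 251.2
SD(4W - 2) = √251.2 ≈ 15.85

15.85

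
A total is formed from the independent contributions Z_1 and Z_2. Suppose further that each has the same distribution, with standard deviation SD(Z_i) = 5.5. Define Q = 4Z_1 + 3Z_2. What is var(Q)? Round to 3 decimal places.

756.250

var(Z_i) = (5.5)² = 30.25
By independence, var(Q) = (4)²var(Z_1) + (3)²var(Z_2)
= (4)²·30.25 + (3)²·30.25 = 756.25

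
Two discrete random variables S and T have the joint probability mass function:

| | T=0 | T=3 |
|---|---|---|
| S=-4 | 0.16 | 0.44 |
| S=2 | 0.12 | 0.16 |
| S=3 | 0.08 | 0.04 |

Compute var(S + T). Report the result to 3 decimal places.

9.446

E[S] = -1.48,  E[T] = 1.92,  E[ST] = -3.96
var(S) = 11.8 − (-1.48)² = 9.6096;  var(T) = 5.76 − (1.92)² = 2.0736
Cov(S,T) = -3.96 − (-1.48)(1.92) = -1.1184
var(S + T) = (1)²·9.6096 + (1)²·2.0736 + 2·(1)·(1)·-1.1184 = 9.4464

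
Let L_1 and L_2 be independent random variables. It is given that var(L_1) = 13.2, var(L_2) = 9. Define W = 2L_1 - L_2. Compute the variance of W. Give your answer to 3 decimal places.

61.800

By independence, var(W) = (2)²var(L_1) + (-1)²var(L_2)
= (2)²·13.2 + (-1)²·9 = 61.8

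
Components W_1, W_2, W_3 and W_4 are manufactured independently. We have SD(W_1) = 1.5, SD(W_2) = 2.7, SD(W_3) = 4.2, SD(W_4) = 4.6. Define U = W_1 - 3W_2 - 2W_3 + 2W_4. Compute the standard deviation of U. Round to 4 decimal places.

14.9352

V(W_1) = 2.25, V(W_2) = 7.29, V(W_3) = 17.64, V(W_4) = 21.16
By independence, V(U) = (1)²V(W_1) + (-3)²V(W_2) + (-2)²V(W_3) + (2)²V(W_4)
= (1)²·2.25 + (-3)²·7.29 + (-2)²·17.64 + (2)²·21.16 = 223.06
SD(U) = √223.06 ≈ 14.9352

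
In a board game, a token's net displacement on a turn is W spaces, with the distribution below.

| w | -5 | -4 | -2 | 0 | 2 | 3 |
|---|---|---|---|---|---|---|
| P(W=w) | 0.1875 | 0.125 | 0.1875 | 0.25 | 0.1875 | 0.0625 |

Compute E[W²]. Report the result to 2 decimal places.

8.75

E[W²] = (-5)²(0.1875) + (-4)²(0.125) + (-2)²(0.1875) + (0)²(0.25) + (2)²(0.1875) + (3)²(0.0625) = 8.75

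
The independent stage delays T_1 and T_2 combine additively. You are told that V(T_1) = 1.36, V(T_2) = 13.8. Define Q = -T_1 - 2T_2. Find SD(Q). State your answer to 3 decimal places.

7.521

By independence, V(Q) = (-1)²V(T_1) + (-2)²V(T_2)
= (-1)²·1.36 + (-2)²·13.8 = 56.56
SD(Q) = √56.56 ≈ 7.521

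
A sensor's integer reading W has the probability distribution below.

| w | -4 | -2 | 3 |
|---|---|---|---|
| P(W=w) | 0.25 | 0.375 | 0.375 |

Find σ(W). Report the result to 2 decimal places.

E[W] = (-4)(0.25) + (-2)(0.375) + (3)(0.375) = -0.625
E[W²] = (-4)²(0.25) + (-2)²(0.375) + (3)²(0.375) = 8.875
var(W) = E[W²] − (E[W])² = 8.875 − (-0.625)² = 8.484375
σ(W) = √8.484375 ≈ 2.91

2.91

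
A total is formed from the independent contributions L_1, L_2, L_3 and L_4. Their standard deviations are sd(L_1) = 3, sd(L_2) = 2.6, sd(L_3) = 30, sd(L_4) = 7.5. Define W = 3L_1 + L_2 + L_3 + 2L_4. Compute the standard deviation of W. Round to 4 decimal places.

var(L_1) = 9, var(L_2) = 6.76, var(L_3) = 900, var(L_4) = 56.25
By independence, var(W) = (3)²var(L_1) + (1)²var(L_2) + (1)²var(L_3) + (2)²var(L_4)
= (3)²·9 + (1)²·6.76 + (1)²·900 + (2)²·56.25 = 1212.76
sd(W) = √1212.76 ≈ 34.8247

34.8247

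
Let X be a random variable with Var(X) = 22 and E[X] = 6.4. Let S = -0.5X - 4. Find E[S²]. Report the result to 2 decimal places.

E[-0.5X - 4] = -0.5·6.4 − 4 = -7.2
Var(-0.5X - 4) = (-0.5)²·22 = 5.5
E[S²] = Var(S) + (E[S])² = 5.5 + (-7.2)² = 57.34

57.34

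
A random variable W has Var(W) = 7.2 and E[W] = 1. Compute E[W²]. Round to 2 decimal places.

8.20

E[W²] = Var(W) + (E[W])² = 7.2 + (1)² = 8.2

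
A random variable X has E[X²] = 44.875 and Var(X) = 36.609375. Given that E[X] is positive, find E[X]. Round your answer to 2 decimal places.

2.88

(E[X])² = E[X²] − Var(X) = 44.875 − 36.609375 = 8.265625
E[X] = √8.265625 = 2.875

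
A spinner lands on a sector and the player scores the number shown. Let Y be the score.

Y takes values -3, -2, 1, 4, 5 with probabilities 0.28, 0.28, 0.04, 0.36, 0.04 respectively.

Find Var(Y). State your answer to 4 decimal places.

10.3616

E[Y] = (-3)(0.28) + (-2)(0.28) + (1)(0.04) + (4)(0.36) + (5)(0.04) = 0.28
E[Y²] = (-3)²(0.28) + (-2)²(0.28) + (1)²(0.04) + (4)²(0.36) + (5)²(0.04) = 10.44
Var(Y) = E[Y²] − (E[Y])² = 10.44 − (0.28)² = 10.3616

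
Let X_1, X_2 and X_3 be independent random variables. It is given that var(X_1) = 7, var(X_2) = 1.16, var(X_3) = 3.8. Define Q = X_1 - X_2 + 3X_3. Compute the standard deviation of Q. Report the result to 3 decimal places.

6.508

By independence, var(Q) = (1)²var(X_1) + (-1)²var(X_2) + (3)²var(X_3)
= (1)²·7 + (-1)²·1.16 + (3)²·3.8 = 42.36
sd(Q) = √42.36 ≈ 6.508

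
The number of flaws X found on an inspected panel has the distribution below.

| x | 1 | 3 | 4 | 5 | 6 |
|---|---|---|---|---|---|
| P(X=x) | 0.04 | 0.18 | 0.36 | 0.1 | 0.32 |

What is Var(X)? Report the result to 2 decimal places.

E[X] = (1)(0.04) + (3)(0.18) + (4)(0.36) + (5)(0.1) + (6)(0.32) = 4.44
E[X²] = (1)²(0.04) + (3)²(0.18) + (4)²(0.36) + (5)²(0.1) + (6)²(0.32) = 21.44
Var(X) = E[X²] − (E[X])² = 21.44 − (4.44)² = 1.7264

1.73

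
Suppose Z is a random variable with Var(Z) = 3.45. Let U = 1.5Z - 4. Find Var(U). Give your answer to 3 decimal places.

Var(1.5Z - 4) = (1.5)²·Var(Z) = 2.25·3.45 = 7.7625

7.763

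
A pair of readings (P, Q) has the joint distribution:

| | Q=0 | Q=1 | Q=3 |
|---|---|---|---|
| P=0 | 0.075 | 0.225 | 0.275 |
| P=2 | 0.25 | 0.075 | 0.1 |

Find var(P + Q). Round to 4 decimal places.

1.6994

E[P] = 0.85,  E[Q] = 1.425,  E[PQ] = 0.75
var(P) = 1.7 − (0.85)² = 0.9775;  var(Q) = 3.675 − (1.425)² = 1.644375
cov(P,Q) = 0.75 − (0.85)(1.425) = -0.46125
var(P + Q) = (1)²·0.9775 + (1)²·1.644375 + 2·(1)·(1)·-0.46125 = 1.699375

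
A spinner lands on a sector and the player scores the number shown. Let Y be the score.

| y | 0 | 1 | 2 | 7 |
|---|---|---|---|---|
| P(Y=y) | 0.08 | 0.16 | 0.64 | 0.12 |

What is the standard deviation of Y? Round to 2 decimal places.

1.84

E[Y] = (0)(0.08) + (1)(0.16) + (2)(0.64) + (7)(0.12) = 2.28
E[Y²] = (0)²(0.08) + (1)²(0.16) + (2)²(0.64) + (7)²(0.12) = 8.6
Var(Y) = E[Y²] − (E[Y])² = 8.6 − (2.28)² = 3.4016
SD(Y) = √3.4016 ≈ 1.84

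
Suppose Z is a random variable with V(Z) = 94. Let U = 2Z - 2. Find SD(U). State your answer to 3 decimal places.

V(2Z - 2) = (2)²·94 = 376
SD(U) = √376 ≈ 19.391

19.391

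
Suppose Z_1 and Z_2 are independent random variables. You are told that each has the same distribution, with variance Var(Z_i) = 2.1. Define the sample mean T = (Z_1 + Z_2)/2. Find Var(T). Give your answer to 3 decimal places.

1.050

By independence, Var(T) = (0.5)²Var(Z_1) + (0.5)²Var(Z_2)
= (0.5)²·2.1 + (0.5)²·2.1 = 1.05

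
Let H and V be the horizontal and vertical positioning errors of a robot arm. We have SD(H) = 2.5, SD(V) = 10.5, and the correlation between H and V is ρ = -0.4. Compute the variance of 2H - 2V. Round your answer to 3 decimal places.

Var(H) = (2.5)² = 6.25;  Var(V) = (10.5)² = 110.25
Cov(H,V) = ρ·SD(H)·SD(V) = -0.4·2.5·10.5 = -10.5
Var(2H - 2V) = (2)²·Var(H) + (-2)²·Var(V) + 2·(2)·(-2)·Cov(H,V)
= 4·6.25 + 4·110.25 + -8·-10.5 = 550

550.000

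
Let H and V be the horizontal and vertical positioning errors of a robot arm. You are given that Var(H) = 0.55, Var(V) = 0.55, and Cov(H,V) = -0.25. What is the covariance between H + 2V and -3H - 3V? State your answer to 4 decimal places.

Cov(H + 2V, -3H - 3V) = (1)(-3)Var(H) + (2)(-3)Var(V) + [(1)(-3) + (2)(-3)]Cov(H,V)
= -3·0.55 + -6·0.55 + -9·-0.25 = -2.7

-2.7000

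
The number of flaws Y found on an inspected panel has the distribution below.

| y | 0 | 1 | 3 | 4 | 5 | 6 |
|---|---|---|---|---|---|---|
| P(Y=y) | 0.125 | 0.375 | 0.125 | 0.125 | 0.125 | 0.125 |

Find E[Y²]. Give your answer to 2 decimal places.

E[Y²] = (0)²(0.125) + (1)²(0.375) + (3)²(0.125) + (4)²(0.125) + (5)²(0.125) + (6)²(0.125) = 11.125

11.13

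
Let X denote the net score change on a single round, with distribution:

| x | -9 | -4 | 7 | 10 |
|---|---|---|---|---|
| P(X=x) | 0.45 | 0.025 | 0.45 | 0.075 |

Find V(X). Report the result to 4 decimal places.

E[X] = (-9)(0.45) + (-4)(0.025) + (7)(0.45) + (10)(0.075) = -0.25
E[X²] = (-9)²(0.45) + (-4)²(0.025) + (7)²(0.45) + (10)²(0.075) = 66.4
V(X) = E[X²] − (E[X])² = 66.4 − (-0.25)² = 66.3375

66.3375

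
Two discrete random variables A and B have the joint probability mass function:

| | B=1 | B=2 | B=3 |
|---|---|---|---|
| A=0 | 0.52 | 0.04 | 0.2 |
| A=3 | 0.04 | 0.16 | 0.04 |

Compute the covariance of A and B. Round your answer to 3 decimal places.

E[A] = 0.72,  E[B] = 1.68
E[AB] = 1.44
Cov(A,B) = E[AB] − E[A]E[B] = 1.44 − (0.72)(1.68) = 0.2304

0.230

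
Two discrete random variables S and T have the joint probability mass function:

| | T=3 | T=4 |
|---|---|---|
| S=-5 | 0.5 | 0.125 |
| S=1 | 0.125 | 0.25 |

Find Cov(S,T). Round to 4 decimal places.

E[S] = -2.75,  E[T] = 3.375
E[ST] = -8.625
Cov(S,T) = E[ST] − E[S]E[T] = -8.625 − (-2.75)(3.375) = 0.65625

0.6563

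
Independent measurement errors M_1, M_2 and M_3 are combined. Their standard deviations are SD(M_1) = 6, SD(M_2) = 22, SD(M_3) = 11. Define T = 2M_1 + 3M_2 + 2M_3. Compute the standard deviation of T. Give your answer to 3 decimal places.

V(M_1) = 36, V(M_2) = 484, V(M_3) = 121
By independence, V(T) = (2)²V(M_1) + (3)²V(M_2) + (2)²V(M_3)
= (2)²·36 + (3)²·484 + (2)²·121 = 4984
SD(T) = √4984 ≈ 70.597

70.597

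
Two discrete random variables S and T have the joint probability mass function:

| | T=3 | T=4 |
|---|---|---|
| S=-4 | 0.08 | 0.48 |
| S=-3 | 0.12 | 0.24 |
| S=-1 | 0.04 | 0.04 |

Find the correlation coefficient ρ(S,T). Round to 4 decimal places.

E[S] = -3.4,  E[T] = 3.76
E[ST] = -12.88
cov(S,T) = E[ST] − E[S]E[T] = -12.88 − (-3.4)(3.76) = -0.096
var(S) = 0.72,  var(T) = 0.1824
ρ = -0.096 / √(0.72·0.1824) ≈ -0.2649

-0.2649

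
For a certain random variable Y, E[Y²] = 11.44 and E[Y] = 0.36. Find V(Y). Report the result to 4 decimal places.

V(Y) = 11.44 − (0.36)² = 11.3104

11.3104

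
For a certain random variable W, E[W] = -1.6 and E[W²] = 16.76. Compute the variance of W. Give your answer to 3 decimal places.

V(W) = 16.76 − (-1.6)² = 14.2

14.200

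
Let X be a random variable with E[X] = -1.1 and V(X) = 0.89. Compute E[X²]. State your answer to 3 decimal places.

2.100

E[X²] = V(X) + (E[X])² = 0.89 + (-1.1)² = 2.1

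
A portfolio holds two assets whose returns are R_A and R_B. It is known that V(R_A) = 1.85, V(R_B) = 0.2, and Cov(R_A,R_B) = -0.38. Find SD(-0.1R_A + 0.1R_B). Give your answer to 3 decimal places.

0.168

V(-0.1R_A + 0.1R_B) = (-0.1)²·V(R_A) + (0.1)²·V(R_B) + 2·(-0.1)·(0.1)·Cov(R_A,R_B)
= 0.01·1.85 + 0.01·0.2 + -0.02·-0.38 = 0.0281
SD(-0.1R_A + 0.1R_B) = √0.0281 ≈ 0.168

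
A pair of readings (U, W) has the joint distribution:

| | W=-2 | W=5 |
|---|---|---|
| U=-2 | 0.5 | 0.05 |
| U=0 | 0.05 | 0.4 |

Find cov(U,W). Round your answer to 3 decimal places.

2.765

E[U] = -1.1,  E[W] = 1.15
E[UW] = 1.5
cov(U,W) = E[UW] − E[U]E[W] = 1.5 − (-1.1)(1.15) = 2.765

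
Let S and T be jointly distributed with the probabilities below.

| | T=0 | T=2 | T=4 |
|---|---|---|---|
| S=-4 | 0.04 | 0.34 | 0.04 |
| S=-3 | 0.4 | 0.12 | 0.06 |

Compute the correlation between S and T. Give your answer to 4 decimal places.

-0.4441

E[S] = -3.42,  E[T] = 1.32
E[ST] = -4.8
Cov(S,T) = E[ST] − E[S]E[T] = -4.8 − (-3.42)(1.32) = -0.2856
V(S) = 0.2436,  V(T) = 1.6976
ρ = -0.2856 / √(0.2436·1.6976) ≈ -0.4441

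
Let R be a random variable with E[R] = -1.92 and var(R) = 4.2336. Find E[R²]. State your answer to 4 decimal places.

E[R²] = var(R) + (E[R])² = 4.2336 + (-1.92)² = 7.92

7.9200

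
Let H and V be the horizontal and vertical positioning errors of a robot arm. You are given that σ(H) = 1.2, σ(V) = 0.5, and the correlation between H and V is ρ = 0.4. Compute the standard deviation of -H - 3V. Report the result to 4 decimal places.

2.2650

var(H) = (1.2)² = 1.44;  var(V) = (0.5)² = 0.25
Cov(H,V) = ρ·σ(H)·σ(V) = 0.4·1.2·0.5 = 0.24
var(-H - 3V) = (-1)²·var(H) + (-3)²·var(V) + 2·(-1)·(-3)·Cov(H,V)
= 1·1.44 + 9·0.25 + 6·0.24 = 5.13
σ(-H - 3V) = √5.13 ≈ 2.2650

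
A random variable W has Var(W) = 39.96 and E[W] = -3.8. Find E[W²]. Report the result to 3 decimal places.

54.400

E[W²] = Var(W) + (E[W])² = 39.96 + (-3.8)² = 54.4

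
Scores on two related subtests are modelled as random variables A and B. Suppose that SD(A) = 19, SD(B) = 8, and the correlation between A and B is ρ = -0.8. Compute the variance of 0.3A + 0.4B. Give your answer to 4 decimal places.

V(A) = (19)² = 361;  V(B) = (8)² = 64
Cov(A,B) = ρ·SD(A)·SD(B) = -0.8·19·8 = -121.6
V(0.3A + 0.4B) = (0.3)²·V(A) + (0.4)²·V(B) + 2·(0.3)·(0.4)·Cov(A,B)
= 0.09·361 + 0.16·64 + 0.24·-121.6 = 13.546

13.5460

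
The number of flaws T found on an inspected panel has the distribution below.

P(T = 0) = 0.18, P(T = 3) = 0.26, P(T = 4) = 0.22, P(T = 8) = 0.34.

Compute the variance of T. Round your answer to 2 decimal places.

8.44

E[T] = (0)(0.18) + (3)(0.26) + (4)(0.22) + (8)(0.34) = 4.38
E[T²] = (0)²(0.18) + (3)²(0.26) + (4)²(0.22) + (8)²(0.34) = 27.62
var(T) = E[T²] − (E[T])² = 27.62 − (4.38)² = 8.4356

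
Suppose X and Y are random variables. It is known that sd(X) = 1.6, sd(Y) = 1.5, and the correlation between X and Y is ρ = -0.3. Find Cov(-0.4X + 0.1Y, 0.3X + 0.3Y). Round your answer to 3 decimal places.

-0.175

var(X) = (1.6)² = 2.56;  var(Y) = (1.5)² = 2.25
Cov(X,Y) = ρ·sd(X)·sd(Y) = -0.3·1.6·1.5 = -0.72
Cov(-0.4X + 0.1Y, 0.3X + 0.3Y) = (-0.4)(0.3)var(X) + (0.1)(0.3)var(Y) + [(-0.4)(0.3) + (0.1)(0.3)]Cov(X,Y)
= -0.12·2.56 + 0.03·2.25 + -0.09·-0.72 = -0.1749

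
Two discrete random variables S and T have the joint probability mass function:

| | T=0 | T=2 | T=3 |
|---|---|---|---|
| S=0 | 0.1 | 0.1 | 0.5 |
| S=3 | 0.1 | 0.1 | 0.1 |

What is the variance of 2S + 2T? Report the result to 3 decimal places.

E[S] = 0.9,  E[T] = 2.2,  E[ST] = 1.5
Var(S) = 2.7 − (0.9)² = 1.89;  Var(T) = 6.2 − (2.2)² = 1.36
Cov(S,T) = 1.5 − (0.9)(2.2) = -0.48
Var(2S + 2T) = (2)²·1.89 + (2)²·1.36 + 2·(2)·(2)·-0.48 = 9.16

9.160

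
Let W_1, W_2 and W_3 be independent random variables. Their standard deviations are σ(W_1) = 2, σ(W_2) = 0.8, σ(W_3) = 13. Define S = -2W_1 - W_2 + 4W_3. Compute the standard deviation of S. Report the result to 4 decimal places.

52.1598

Var(W_1) = 4, Var(W_2) = 0.64, Var(W_3) = 169
By independence, Var(S) = (-2)²Var(W_1) + (-1)²Var(W_2) + (4)²Var(W_3)
= (-2)²·4 + (-1)²·0.64 + (4)²·169 = 2720.64
σ(S) = √2720.64 ≈ 52.1598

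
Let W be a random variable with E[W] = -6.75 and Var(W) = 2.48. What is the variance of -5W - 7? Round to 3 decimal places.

62.000

Var(-5W - 7) = (-5)²·Var(W) = 25·2.48 = 62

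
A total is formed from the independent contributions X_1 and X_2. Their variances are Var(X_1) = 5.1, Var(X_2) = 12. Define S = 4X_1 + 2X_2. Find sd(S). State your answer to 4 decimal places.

By independence, Var(S) = (4)²Var(X_1) + (2)²Var(X_2)
= (4)²·5.1 + (2)²·12 = 129.6
sd(S) = √129.6 ≈ 11.3842

11.3842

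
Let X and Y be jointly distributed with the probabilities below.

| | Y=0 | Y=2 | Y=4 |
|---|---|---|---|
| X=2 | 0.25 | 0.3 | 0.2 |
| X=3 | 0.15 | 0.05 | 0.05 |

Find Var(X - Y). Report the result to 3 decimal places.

E[X] = 2.25,  E[Y] = 1.7,  E[XY] = 3.7
Var(X) = 5.25 − (2.25)² = 0.1875;  Var(Y) = 5.4 − (1.7)² = 2.51
Cov(X,Y) = 3.7 − (2.25)(1.7) = -0.125
Var(X - Y) = (1)²·0.1875 + (-1)²·2.51 + 2·(1)·(-1)·-0.125 = 2.9475

2.948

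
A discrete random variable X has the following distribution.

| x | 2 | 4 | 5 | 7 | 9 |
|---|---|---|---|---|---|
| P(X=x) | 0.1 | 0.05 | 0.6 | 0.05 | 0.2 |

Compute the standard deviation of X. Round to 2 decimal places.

E[X] = (2)(0.1) + (4)(0.05) + (5)(0.6) + (7)(0.05) + (9)(0.2) = 5.55
E[X²] = (2)²(0.1) + (4)²(0.05) + (5)²(0.6) + (7)²(0.05) + (9)²(0.2) = 34.85
V(X) = E[X²] − (E[X])² = 34.85 − (5.55)² = 4.0475
sd(X) = √4.0475 ≈ 2.01

2.01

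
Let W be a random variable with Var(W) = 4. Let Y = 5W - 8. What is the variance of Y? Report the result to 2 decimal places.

100.00

Var(5W - 8) = (5)²·Var(W) = 25·4 = 100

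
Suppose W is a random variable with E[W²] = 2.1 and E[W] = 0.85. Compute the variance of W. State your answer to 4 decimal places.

1.3775

V(W) = 2.1 − (0.85)² = 1.3775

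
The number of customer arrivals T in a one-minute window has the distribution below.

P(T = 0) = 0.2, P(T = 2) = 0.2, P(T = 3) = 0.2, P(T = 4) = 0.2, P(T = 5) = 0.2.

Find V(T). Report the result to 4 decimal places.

E[T] = (0)(0.2) + (2)(0.2) + (3)(0.2) + (4)(0.2) + (5)(0.2) = 2.8
E[T²] = (0)²(0.2) + (2)²(0.2) + (3)²(0.2) + (4)²(0.2) + (5)²(0.2) = 10.8
V(T) = E[T²] − (E[T])² = 10.8 − (2.8)² = 2.96

2.9600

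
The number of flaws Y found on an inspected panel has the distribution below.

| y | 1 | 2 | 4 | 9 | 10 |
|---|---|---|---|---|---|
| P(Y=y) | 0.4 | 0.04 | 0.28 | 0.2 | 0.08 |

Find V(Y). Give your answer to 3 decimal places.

E[Y] = (1)(0.4) + (2)(0.04) + (4)(0.28) + (9)(0.2) + (10)(0.08) = 4.2
E[Y²] = (1)²(0.4) + (2)²(0.04) + (4)²(0.28) + (9)²(0.2) + (10)²(0.08) = 29.24
V(Y) = E[Y²] − (E[Y])² = 29.24 − (4.2)² = 11.6

11.600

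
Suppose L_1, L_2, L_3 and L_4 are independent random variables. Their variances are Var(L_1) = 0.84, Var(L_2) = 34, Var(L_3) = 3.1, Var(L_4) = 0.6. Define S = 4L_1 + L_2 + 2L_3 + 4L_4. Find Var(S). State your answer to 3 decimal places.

By independence, Var(S) = (4)²Var(L_1) + (1)²Var(L_2) + (2)²Var(L_3) + (4)²Var(L_4)
= (4)²·0.84 + (1)²·34 + (2)²·3.1 + (4)²·0.6 = 69.44

69.440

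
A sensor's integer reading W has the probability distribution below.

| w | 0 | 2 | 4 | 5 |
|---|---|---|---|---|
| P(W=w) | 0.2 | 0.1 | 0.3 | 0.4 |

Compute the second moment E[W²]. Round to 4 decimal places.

E[W²] = (0)²(0.2) + (2)²(0.1) + (4)²(0.3) + (5)²(0.4) = 15.2

15.2000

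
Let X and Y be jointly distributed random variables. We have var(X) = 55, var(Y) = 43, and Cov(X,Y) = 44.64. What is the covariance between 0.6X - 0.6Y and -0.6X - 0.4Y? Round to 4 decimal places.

Cov(0.6X - 0.6Y, -0.6X - 0.4Y) = (0.6)(-0.6)var(X) + (-0.6)(-0.4)var(Y) + [(0.6)(-0.4) + (-0.6)(-0.6)]Cov(X,Y)
= -0.36·55 + 0.24·43 + 0.12·44.64 = -4.1232

-4.1232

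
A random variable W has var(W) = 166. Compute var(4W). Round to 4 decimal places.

2656.0000

var(4W) = (4)²·var(W) = 16·166 = 2656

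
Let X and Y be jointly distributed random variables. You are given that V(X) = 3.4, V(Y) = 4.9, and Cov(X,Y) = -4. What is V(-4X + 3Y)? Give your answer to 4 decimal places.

V(-4X + 3Y) = (-4)²·V(X) + (3)²·V(Y) + 2·(-4)·(3)·Cov(X,Y)
= 16·3.4 + 9·4.9 + -24·-4 = 194.5

194.5000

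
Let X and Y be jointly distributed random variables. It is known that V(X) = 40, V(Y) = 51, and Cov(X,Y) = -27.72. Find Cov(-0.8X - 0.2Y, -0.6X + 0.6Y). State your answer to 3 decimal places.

Cov(-0.8X - 0.2Y, -0.6X + 0.6Y) = (-0.8)(-0.6)V(X) + (-0.2)(0.6)V(Y) + [(-0.8)(0.6) + (-0.2)(-0.6)]Cov(X,Y)
= 0.48·40 + -0.12·51 + -0.36·-27.72 = 23.0592

23.059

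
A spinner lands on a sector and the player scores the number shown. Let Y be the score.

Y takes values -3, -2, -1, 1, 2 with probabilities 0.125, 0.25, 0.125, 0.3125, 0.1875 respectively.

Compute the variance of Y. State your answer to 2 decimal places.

E[Y] = (-3)(0.125) + (-2)(0.25) + (-1)(0.125) + (1)(0.3125) + (2)(0.1875) = -0.3125
E[Y²] = (-3)²(0.125) + (-2)²(0.25) + (-1)²(0.125) + (1)²(0.3125) + (2)²(0.1875) = 3.3125
Var(Y) = E[Y²] − (E[Y])² = 3.3125 − (-0.3125)² = 3.21484375

3.21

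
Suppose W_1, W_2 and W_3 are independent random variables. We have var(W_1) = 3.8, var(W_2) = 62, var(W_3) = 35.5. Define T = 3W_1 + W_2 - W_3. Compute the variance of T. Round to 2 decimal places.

By independence, var(T) = (3)²var(W_1) + (1)²var(W_2) + (-1)²var(W_3)
= (3)²·3.8 + (1)²·62 + (-1)²·35.5 = 131.7

131.70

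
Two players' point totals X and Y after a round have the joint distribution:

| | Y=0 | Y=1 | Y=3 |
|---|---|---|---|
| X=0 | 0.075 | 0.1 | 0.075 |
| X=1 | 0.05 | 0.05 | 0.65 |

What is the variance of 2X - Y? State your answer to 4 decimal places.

E[X] = 0.75,  E[Y] = 2.325,  E[XY] = 2
V(X) = 0.75 − (0.75)² = 0.1875;  V(Y) = 6.675 − (2.325)² = 1.269375
Cov(X,Y) = 2 − (0.75)(2.325) = 0.25625
V(2X - Y) = (2)²·0.1875 + (-1)²·1.269375 + 2·(2)·(-1)·0.25625 = 0.994375

0.9944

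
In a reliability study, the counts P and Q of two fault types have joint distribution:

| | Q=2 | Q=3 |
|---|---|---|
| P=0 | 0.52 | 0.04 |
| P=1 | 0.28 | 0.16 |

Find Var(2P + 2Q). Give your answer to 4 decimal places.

2.2016

E[P] = 0.44,  E[Q] = 2.2,  E[PQ] = 1.04
Var(P) = 0.44 − (0.44)² = 0.2464;  Var(Q) = 5 − (2.2)² = 0.16
Cov(P,Q) = 1.04 − (0.44)(2.2) = 0.072
Var(2P + 2Q) = (2)²·0.2464 + (2)²·0.16 + 2·(2)·(2)·0.072 = 2.2016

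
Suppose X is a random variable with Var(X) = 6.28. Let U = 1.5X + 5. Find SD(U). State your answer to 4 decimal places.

Var(1.5X + 5) = (1.5)²·6.28 = 14.13
SD(U) = √14.13 ≈ 3.7590

3.7590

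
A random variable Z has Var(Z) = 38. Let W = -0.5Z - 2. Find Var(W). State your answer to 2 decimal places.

9.50

Var(-0.5Z - 2) = (-0.5)²·Var(Z) = 0.25·38 = 9.5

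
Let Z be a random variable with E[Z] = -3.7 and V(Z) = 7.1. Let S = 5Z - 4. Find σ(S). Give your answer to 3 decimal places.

13.323

V(5Z - 4) = (5)²·7.1 = 177.5
σ(S) = √177.5 ≈ 13.323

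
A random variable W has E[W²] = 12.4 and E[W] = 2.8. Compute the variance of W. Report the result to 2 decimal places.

4.56

var(W) = 12.4 − (2.8)² = 4.56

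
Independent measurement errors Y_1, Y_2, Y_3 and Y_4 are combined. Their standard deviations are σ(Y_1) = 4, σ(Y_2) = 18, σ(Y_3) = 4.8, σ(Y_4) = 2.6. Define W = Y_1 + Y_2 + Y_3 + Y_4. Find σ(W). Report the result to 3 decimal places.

Var(Y_1) = 16, Var(Y_2) = 324, Var(Y_3) = 23.04, Var(Y_4) = 6.76
By independence, Var(W) = (1)²Var(Y_1) + (1)²Var(Y_2) + (1)²Var(Y_3) + (1)²Var(Y_4)
= (1)²·16 + (1)²·324 + (1)²·23.04 + (1)²·6.76 = 369.8
σ(W) = √369.8 ≈ 19.230

19.230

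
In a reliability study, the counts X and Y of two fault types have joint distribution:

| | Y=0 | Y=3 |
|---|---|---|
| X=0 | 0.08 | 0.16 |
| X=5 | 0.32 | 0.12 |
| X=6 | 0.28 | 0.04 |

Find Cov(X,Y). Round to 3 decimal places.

-1.435

E[X] = 4.12,  E[Y] = 0.96
E[XY] = 2.52
Cov(X,Y) = E[XY] − E[X]E[Y] = 2.52 − (4.12)(0.96) = -1.4352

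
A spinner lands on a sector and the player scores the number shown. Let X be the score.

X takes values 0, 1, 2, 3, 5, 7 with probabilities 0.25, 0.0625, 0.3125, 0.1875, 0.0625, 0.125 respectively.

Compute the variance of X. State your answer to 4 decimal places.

4.7461

E[X] = (0)(0.25) + (1)(0.0625) + (2)(0.3125) + (3)(0.1875) + (5)(0.0625) + (7)(0.125) = 2.4375
E[X²] = (0)²(0.25) + (1)²(0.0625) + (2)²(0.3125) + (3)²(0.1875) + (5)²(0.0625) + (7)²(0.125) = 10.6875
V(X) = E[X²] − (E[X])² = 10.6875 − (2.4375)² = 4.74609375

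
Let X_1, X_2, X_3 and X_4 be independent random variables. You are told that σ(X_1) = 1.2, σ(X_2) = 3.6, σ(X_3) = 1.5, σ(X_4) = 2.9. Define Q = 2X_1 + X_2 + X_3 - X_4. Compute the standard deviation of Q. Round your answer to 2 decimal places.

5.42

V(X_1) = 1.44, V(X_2) = 12.96, V(X_3) = 2.25, V(X_4) = 8.41
By independence, V(Q) = (2)²V(X_1) + (1)²V(X_2) + (1)²V(X_3) + (-1)²V(X_4)
= (2)²·1.44 + (1)²·12.96 + (1)²·2.25 + (-1)²·8.41 = 29.38
σ(Q) = √29.38 ≈ 5.42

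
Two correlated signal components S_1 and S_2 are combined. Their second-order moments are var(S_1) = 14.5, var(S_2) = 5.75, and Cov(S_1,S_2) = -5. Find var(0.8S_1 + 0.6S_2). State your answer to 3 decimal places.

6.550

var(0.8S_1 + 0.6S_2) = (0.8)²·var(S_1) + (0.6)²·var(S_2) + 2·(0.8)·(0.6)·Cov(S_1,S_2)
= 0.64·14.5 + 0.36·5.75 + 0.96·-5 = 6.55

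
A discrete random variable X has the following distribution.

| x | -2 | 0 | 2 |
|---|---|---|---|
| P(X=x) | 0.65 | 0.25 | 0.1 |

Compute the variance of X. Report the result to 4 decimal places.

1.7900

E[X] = (-2)(0.65) + (0)(0.25) + (2)(0.1) = -1.1
E[X²] = (-2)²(0.65) + (0)²(0.25) + (2)²(0.1) = 3
Var(X) = E[X²] − (E[X])² = 3 − (-1.1)² = 1.79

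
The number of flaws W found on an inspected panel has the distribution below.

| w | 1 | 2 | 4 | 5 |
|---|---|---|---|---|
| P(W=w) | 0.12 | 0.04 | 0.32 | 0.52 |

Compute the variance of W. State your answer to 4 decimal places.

E[W] = (1)(0.12) + (2)(0.04) + (4)(0.32) + (5)(0.52) = 4.08
E[W²] = (1)²(0.12) + (2)²(0.04) + (4)²(0.32) + (5)²(0.52) = 18.4
Var(W) = E[W²] − (E[W])² = 18.4 − (4.08)² = 1.7536

1.7536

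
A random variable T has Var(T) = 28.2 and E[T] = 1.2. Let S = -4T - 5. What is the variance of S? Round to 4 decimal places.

451.2000

Var(-4T - 5) = (-4)²·Var(T) = 16·28.2 = 451.2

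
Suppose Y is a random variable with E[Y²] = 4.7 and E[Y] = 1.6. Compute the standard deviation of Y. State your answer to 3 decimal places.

V(Y) = 4.7 − (1.6)² = 2.14
SD(Y) = √2.14 ≈ 1.463

1.463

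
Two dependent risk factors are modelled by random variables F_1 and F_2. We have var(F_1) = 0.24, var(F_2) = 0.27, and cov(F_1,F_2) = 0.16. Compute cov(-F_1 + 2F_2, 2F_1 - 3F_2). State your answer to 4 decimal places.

-0.9800

cov(-F_1 + 2F_2, 2F_1 - 3F_2) = (-1)(2)var(F_1) + (2)(-3)var(F_2) + [(-1)(-3) + (2)(2)]cov(F_1,F_2)
= -2·0.24 + -6·0.27 + 7·0.16 = -0.98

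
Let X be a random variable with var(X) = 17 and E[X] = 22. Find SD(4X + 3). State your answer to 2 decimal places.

var(4X + 3) = (4)²·17 = 272
SD(4X + 3) = √272 ≈ 16.49

16.49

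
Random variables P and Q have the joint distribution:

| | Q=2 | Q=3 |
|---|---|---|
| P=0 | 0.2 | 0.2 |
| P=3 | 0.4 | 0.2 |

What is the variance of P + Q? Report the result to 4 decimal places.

2.1600

E[P] = 1.8,  E[Q] = 2.4,  E[PQ] = 4.2
Var(P) = 5.4 − (1.8)² = 2.16;  Var(Q) = 6 − (2.4)² = 0.24
Cov(P,Q) = 4.2 − (1.8)(2.4) = -0.12
Var(P + Q) = (1)²·2.16 + (1)²·0.24 + 2·(1)·(1)·-0.12 = 2.16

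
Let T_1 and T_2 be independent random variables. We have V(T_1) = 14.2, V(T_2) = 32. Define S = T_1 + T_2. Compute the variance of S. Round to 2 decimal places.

46.20

By independence, V(S) = (1)²V(T_1) + (1)²V(T_2)
= (1)²·14.2 + (1)²·32 = 46.2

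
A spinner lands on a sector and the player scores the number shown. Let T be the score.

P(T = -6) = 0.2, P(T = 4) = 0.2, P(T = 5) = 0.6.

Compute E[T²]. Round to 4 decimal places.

25.4000

E[T²] = (-6)²(0.2) + (4)²(0.2) + (5)²(0.6) = 25.4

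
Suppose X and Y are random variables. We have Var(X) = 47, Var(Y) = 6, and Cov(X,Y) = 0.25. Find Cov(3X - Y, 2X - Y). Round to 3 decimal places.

286.750

Cov(3X - Y, 2X - Y) = (3)(2)Var(X) + (-1)(-1)Var(Y) + [(3)(-1) + (-1)(2)]Cov(X,Y)
= 6·47 + 1·6 + -5·0.25 = 286.75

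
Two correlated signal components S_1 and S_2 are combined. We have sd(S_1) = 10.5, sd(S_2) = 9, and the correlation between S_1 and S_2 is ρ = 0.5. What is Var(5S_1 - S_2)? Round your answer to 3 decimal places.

Var(S_1) = (10.5)² = 110.25;  Var(S_2) = (9)² = 81
Cov(S_1,S_2) = ρ·sd(S_1)·sd(S_2) = 0.5·10.5·9 = 47.25
Var(5S_1 - S_2) = (5)²·Var(S_1) + (-1)²·Var(S_2) + 2·(5)·(-1)·Cov(S_1,S_2)
= 25·110.25 + 1·81 + -10·47.25 = 2364.75

2364.750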